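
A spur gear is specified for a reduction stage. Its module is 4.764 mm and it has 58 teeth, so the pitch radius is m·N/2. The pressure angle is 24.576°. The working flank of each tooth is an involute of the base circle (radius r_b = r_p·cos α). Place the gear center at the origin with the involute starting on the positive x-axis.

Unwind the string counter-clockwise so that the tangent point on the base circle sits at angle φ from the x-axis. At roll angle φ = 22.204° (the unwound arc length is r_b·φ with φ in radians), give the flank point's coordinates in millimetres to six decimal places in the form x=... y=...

x=134.723682 y=2.401031

pitch radius r_p = m·N/2 = 4.764·58/2 = 138.156000
base radius r_b = r_p·cos α = 138.156000·cos 24.576° = 125.640503
roll angle φ = 22.204° = 0.38753291 rad
x = r_b·(cos φ + φ·sin φ) = 125.640503·(0.92584420 + 0.38753291·0.37790542) = 134.723682
y = r_b·(sin φ − φ·cos φ) = 125.640503·(0.37790542 − 0.38753291·0.92584420) = 2.401031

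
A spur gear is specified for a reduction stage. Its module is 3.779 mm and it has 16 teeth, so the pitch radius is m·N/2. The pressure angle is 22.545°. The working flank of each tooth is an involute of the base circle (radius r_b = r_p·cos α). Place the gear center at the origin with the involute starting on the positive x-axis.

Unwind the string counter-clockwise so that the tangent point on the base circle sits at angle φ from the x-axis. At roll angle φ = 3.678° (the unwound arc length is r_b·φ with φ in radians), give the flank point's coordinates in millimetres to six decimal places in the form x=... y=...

x=27.979101 y=0.002461

pitch radius r_p = m·N/2 = 3.779·16/2 = 30.232000
base radius r_b = r_p·cos α = 30.232000·cos 22.545° = 27.921631
roll angle φ = 3.678° = 0.06419321 rad
x = r_b·(cos φ + φ·sin φ) = 27.921631·(0.99794032 + 0.06419321·0.06414913) = 27.979101
y = r_b·(sin φ − φ·cos φ) = 27.921631·(0.06414913 − 0.06419321·0.99794032) = 0.002461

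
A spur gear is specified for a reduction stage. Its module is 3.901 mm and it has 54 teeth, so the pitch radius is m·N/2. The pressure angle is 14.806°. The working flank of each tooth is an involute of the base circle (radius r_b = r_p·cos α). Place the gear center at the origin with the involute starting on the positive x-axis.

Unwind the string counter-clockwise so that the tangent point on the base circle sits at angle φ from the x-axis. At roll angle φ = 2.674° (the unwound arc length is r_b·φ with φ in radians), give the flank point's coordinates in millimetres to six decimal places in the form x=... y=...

pitch radius r_p = m·N/2 = 3.901·54/2 = 105.327000
base radius r_b = r_p·cos α = 105.327000·cos 14.806° = 101.829789
roll angle φ = 2.674° = 0.04667010 rad
x = r_b·(cos φ + φ·sin φ) = 101.829789·(0.99891115 + 0.04667010·0.04665316) = 101.940626
y = r_b·(sin φ − φ·cos φ) = 101.829789·(0.04665316 − 0.04667010·0.99891115) = 0.003450

x=101.940626 y=0.003450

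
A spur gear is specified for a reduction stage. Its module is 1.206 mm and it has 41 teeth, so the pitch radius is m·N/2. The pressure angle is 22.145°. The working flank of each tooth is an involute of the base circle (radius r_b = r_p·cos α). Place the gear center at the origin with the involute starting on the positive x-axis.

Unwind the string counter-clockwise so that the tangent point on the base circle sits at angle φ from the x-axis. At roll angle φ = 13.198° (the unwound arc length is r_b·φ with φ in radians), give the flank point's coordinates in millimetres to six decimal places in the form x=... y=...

x=23.498742 y=0.092801

pitch radius r_p = m·N/2 = 1.206·41/2 = 24.723000
base radius r_b = r_p·cos α = 24.723000·cos 22.145° = 22.899255
roll angle φ = 13.198° = 0.23034855 rad
x = r_b·(cos φ + φ·sin φ) = 22.899255·(0.97358687 + 0.23034855·0.22831689) = 23.498742
y = r_b·(sin φ − φ·cos φ) = 22.899255·(0.22831689 − 0.23034855·0.97358687) = 0.092801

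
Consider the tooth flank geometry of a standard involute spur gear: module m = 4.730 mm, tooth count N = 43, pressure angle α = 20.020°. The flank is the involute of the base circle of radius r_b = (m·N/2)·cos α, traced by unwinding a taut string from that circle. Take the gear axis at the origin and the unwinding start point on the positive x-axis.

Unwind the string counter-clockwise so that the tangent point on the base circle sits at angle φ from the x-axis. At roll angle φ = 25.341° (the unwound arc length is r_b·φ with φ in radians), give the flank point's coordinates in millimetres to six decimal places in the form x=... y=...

x=104.443305 y=2.702047

pitch radius r_p = m·N/2 = 4.730·43/2 = 101.695000
base radius r_b = r_p·cos α = 101.695000·cos 20.020° = 95.549894
roll angle φ = 25.341° = 0.44228389 rad
x = r_b·(cos φ + φ·sin φ) = 95.549894·(0.90377651 + 0.44228389·0.42800470) = 104.443305
y = r_b·(sin φ − φ·cos φ) = 95.549894·(0.42800470 − 0.44228389·0.90377651) = 2.702047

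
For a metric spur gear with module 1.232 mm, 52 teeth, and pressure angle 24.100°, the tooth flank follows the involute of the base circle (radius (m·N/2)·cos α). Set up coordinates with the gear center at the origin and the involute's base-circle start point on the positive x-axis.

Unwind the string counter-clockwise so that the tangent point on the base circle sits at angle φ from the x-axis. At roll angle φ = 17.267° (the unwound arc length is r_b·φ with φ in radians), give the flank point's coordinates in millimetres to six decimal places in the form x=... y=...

pitch radius r_p = m·N/2 = 1.232·52/2 = 32.032000
base radius r_b = r_p·cos α = 32.032000·cos 24.100° = 29.239904
roll angle φ = 17.267° = 0.30136600 rad
x = r_b·(cos φ + φ·sin φ) = 29.239904·(0.95493192 + 0.30136600·0.29682492) = 30.537713
y = r_b·(sin φ − φ·cos φ) = 29.239904·(0.29682492 − 0.30136600·0.95493192) = 0.264355

x=30.537713 y=0.264355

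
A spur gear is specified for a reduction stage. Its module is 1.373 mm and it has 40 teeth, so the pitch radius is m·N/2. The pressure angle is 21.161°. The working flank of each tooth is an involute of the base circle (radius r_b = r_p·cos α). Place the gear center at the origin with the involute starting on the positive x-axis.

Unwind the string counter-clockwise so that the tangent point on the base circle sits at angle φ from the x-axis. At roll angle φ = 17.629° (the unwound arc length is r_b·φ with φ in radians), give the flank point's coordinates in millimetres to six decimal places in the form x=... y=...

pitch radius r_p = m·N/2 = 1.373·40/2 = 27.460000
base radius r_b = r_p·cos α = 27.460000·cos 21.161° = 25.608365
roll angle φ = 17.629° = 0.30768409 rad
x = r_b·(cos φ + φ·sin φ) = 25.608365·(0.95303750 + 0.30768409·0.30285231) = 26.791992
y = r_b·(sin φ − φ·cos φ) = 25.608365·(0.30285231 − 0.30768409·0.95303750) = 0.246297

x=26.791992 y=0.246297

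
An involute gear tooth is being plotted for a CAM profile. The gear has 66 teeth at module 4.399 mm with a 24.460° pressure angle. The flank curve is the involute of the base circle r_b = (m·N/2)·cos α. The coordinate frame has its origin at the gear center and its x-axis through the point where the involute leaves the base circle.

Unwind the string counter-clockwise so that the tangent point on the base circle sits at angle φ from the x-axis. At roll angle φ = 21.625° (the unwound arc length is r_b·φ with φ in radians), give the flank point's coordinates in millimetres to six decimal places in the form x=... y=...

x=141.217462 y=2.334580

pitch radius r_p = m·N/2 = 4.399·66/2 = 145.167000
base radius r_b = r_p·cos α = 145.167000·cos 24.460° = 132.138343
roll angle φ = 21.625° = 0.37742745 rad
x = r_b·(cos φ + φ·sin φ) = 132.138343·(0.92961577 + 0.37742745·0.36853021) = 141.217462
y = r_b·(sin φ − φ·cos φ) = 132.138343·(0.36853021 − 0.37742745·0.92961577) = 2.334580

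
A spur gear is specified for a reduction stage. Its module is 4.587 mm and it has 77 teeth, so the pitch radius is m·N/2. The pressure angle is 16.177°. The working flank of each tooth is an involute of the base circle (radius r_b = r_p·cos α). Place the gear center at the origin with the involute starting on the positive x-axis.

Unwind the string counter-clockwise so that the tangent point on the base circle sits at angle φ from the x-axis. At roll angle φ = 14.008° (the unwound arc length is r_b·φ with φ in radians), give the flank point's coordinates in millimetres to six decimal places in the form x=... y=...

x=174.600640 y=0.821269

pitch radius r_p = m·N/2 = 4.587·77/2 = 176.599500
base radius r_b = r_p·cos α = 176.599500·cos 16.177° = 169.607149
roll angle φ = 14.008° = 0.24448572 rad
x = r_b·(cos φ + φ·sin φ) = 169.607149·(0.97026194 + 0.24448572·0.24205737) = 174.600640
y = r_b·(sin φ − φ·cos φ) = 169.607149·(0.24205737 − 0.24448572·0.97026194) = 0.821269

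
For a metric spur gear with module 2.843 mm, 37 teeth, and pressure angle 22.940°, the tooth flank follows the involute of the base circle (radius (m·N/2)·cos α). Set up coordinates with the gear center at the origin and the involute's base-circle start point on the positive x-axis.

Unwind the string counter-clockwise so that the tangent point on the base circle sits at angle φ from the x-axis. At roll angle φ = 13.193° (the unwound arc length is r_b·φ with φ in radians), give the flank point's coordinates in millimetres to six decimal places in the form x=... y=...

x=49.702979 y=0.196067

pitch radius r_p = m·N/2 = 2.843·37/2 = 52.595500
base radius r_b = r_p·cos α = 52.595500·cos 22.940° = 48.435907
roll angle φ = 13.193° = 0.23026129 rad
x = r_b·(cos φ + φ·sin φ) = 48.435907·(0.97360679 + 0.23026129·0.22823192) = 49.702979
y = r_b·(sin φ − φ·cos φ) = 48.435907·(0.22823192 − 0.23026129·0.97360679) = 0.196067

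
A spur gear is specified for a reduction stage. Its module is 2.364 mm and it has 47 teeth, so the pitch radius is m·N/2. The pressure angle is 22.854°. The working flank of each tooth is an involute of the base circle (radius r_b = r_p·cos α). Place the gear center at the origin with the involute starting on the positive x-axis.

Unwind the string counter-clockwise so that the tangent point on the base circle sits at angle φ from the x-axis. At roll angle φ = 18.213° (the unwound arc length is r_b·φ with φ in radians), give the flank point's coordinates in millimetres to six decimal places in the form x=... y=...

x=53.714312 y=0.542588

pitch radius r_p = m·N/2 = 2.364·47/2 = 55.554000
base radius r_b = r_p·cos α = 55.554000·cos 22.854° = 51.192873
roll angle φ = 18.213° = 0.31787682 rad
x = r_b·(cos φ + φ·sin φ) = 51.192873·(0.94990116 + 0.31787682·0.31255045) = 53.714312
y = r_b·(sin φ − φ·cos φ) = 51.192873·(0.31255045 − 0.31787682·0.94990116) = 0.542588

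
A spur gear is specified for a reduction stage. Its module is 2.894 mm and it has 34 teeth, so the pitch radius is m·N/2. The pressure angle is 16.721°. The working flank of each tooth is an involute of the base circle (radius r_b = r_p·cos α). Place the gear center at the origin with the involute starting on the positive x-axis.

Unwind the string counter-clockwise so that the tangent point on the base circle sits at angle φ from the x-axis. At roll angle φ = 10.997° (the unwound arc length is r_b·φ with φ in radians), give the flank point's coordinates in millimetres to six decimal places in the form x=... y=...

pitch radius r_p = m·N/2 = 2.894·34/2 = 49.198000
base radius r_b = r_p·cos α = 49.198000·cos 16.721° = 47.117766
roll angle φ = 10.997° = 0.19193386 rad
x = r_b·(cos φ + φ·sin φ) = 47.117766·(0.98163717 + 0.19193386·0.19075760) = 47.977666
y = r_b·(sin φ − φ·cos φ) = 47.117766·(0.19075760 − 0.19193386·0.98163717) = 0.110641

x=47.977666 y=0.110641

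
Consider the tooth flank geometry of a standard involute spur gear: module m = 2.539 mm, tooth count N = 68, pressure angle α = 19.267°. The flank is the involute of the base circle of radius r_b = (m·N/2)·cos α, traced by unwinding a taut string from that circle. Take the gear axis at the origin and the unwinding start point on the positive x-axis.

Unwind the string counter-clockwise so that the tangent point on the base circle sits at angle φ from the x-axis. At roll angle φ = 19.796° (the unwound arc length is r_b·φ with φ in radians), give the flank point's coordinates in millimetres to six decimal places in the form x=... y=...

pitch radius r_p = m·N/2 = 2.539·68/2 = 86.326000
base radius r_b = r_p·cos α = 86.326000·cos 19.267° = 81.490981
roll angle φ = 19.796° = 0.34550538 rad
x = r_b·(cos φ + φ·sin φ) = 81.490981·(0.94090442 + 0.34550538·0.33867223) = 86.210734
y = r_b·(sin φ − φ·cos φ) = 81.490981·(0.33867223 − 0.34550538·0.94090442) = 1.107030

x=86.210734 y=1.107030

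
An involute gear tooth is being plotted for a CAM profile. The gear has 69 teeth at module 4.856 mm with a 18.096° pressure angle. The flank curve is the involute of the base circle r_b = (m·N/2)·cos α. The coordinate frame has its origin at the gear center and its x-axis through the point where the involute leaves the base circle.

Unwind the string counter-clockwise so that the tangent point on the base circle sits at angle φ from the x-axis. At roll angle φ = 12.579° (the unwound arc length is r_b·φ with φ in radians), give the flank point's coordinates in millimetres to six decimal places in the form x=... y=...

x=163.037127 y=0.559012

pitch radius r_p = m·N/2 = 4.856·69/2 = 167.532000
base radius r_b = r_p·cos α = 167.532000·cos 18.096° = 159.245435
roll angle φ = 12.579° = 0.21954497 rad
x = r_b·(cos φ + φ·sin φ) = 159.245435·(0.97599665 + 0.21954497·0.21778553) = 163.037127
y = r_b·(sin φ − φ·cos φ) = 159.245435·(0.21778553 − 0.21954497·0.97599665) = 0.559012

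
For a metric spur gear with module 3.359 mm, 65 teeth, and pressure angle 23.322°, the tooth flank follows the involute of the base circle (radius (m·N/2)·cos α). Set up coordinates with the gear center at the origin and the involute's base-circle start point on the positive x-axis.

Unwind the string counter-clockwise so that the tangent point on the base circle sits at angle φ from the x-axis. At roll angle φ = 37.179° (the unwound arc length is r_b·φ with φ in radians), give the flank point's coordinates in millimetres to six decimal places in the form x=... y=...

x=119.183125 y=8.751474

pitch radius r_p = m·N/2 = 3.359·65/2 = 109.167500
base radius r_b = r_p·cos α = 109.167500·cos 23.322° = 100.247908
roll angle φ = 37.179° = 0.64889596 rad
x = r_b·(cos φ + φ·sin φ) = 100.247908·(0.79675146 + 0.64889596·0.60430713) = 119.183125
y = r_b·(sin φ − φ·cos φ) = 100.247908·(0.60430713 − 0.64889596·0.79675146) = 8.751474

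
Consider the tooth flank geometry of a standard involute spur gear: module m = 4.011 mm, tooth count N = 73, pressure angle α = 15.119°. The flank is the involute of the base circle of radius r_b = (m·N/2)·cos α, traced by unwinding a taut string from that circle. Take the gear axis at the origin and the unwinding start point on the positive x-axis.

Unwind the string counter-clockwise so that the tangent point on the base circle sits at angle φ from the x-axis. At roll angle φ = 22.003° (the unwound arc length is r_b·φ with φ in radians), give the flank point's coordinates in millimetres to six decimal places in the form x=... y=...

x=151.374509 y=2.628965

pitch radius r_p = m·N/2 = 4.011·73/2 = 146.401500
base radius r_b = r_p·cos α = 146.401500·cos 15.119° = 141.333986
roll angle φ = 22.003° = 0.38402480 rad
x = r_b·(cos φ + φ·sin φ) = 141.333986·(0.92716424 + 0.38402480·0.37465514) = 151.374509
y = r_b·(sin φ − φ·cos φ) = 141.333986·(0.37465514 − 0.38402480·0.92716424) = 2.628965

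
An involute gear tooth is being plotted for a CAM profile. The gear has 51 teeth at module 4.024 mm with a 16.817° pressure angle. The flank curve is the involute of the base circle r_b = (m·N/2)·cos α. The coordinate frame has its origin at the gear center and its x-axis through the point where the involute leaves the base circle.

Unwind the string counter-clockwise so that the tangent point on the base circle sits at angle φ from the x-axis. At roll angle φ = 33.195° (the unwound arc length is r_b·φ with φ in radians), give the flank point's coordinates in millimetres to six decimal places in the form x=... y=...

pitch radius r_p = m·N/2 = 4.024·51/2 = 102.612000
base radius r_b = r_p·cos α = 102.612000·cos 16.817° = 98.223664
roll angle φ = 33.195° = 0.57936205 rad
x = r_b·(cos φ + φ·sin φ) = 98.223664·(0.83681209 + 0.57936205·0.54749020) = 113.350809
y = r_b·(sin φ − φ·cos φ) = 98.223664·(0.54749020 − 0.57936205·0.83681209) = 6.155975

x=113.350809 y=6.155975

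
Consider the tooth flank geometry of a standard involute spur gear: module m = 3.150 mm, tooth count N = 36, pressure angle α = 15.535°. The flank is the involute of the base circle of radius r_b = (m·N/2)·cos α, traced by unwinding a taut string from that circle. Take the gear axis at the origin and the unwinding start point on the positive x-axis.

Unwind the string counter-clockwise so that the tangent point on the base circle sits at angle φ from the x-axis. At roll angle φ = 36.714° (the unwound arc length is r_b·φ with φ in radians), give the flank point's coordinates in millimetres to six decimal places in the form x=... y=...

x=64.718559 y=4.597142

pitch radius r_p = m·N/2 = 3.150·36/2 = 56.700000
base radius r_b = r_p·cos α = 56.700000·cos 15.535° = 54.628580
roll angle φ = 36.714° = 0.64078018 rad
x = r_b·(cos φ + φ·sin φ) = 54.628580·(0.80162959 + 0.64078018·0.59782104) = 64.718559
y = r_b·(sin φ − φ·cos φ) = 54.628580·(0.59782104 − 0.64078018·0.80162959) = 4.597142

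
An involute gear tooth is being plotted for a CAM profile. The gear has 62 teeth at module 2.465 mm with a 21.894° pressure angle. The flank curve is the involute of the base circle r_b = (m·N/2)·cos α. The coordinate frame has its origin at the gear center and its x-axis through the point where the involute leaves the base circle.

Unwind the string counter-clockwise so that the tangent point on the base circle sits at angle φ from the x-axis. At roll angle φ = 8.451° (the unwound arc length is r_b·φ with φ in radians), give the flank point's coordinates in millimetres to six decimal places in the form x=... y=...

x=71.670677 y=0.075676

pitch radius r_p = m·N/2 = 2.465·62/2 = 76.415000
base radius r_b = r_p·cos α = 76.415000·cos 21.894° = 70.903592
roll angle φ = 8.451° = 0.14749778 rad
x = r_b·(cos φ + φ·sin φ) = 70.903592·(0.98914191 + 0.14749778·0.14696354) = 71.670677
y = r_b·(sin φ − φ·cos φ) = 70.903592·(0.14696354 − 0.14749778·0.98914191) = 0.075676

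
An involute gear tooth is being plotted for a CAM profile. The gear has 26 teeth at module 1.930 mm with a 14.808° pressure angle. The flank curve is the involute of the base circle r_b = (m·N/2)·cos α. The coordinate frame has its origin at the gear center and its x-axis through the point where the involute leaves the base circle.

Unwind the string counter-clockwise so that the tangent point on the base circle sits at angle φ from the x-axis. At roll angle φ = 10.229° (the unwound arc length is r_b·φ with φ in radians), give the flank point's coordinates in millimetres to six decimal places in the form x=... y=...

pitch radius r_p = m·N/2 = 1.930·26/2 = 25.090000
base radius r_b = r_p·cos α = 25.090000·cos 14.808° = 24.256704
roll angle φ = 10.229° = 0.17852973 rad
x = r_b·(cos φ + φ·sin φ) = 24.256704·(0.98410585 + 0.17852973·0.17758286) = 24.640194
y = r_b·(sin φ − φ·cos φ) = 24.256704·(0.17758286 − 0.17852973·0.98410585) = 0.045862

x=24.640194 y=0.045862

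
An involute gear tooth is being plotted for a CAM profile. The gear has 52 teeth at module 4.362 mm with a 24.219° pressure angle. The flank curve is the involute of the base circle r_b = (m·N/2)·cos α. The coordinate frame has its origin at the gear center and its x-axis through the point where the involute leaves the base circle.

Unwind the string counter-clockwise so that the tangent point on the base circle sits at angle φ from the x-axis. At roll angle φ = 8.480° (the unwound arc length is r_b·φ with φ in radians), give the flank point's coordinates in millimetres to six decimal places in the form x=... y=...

x=104.556573 y=0.111530

pitch radius r_p = m·N/2 = 4.362·52/2 = 113.412000
base radius r_b = r_p·cos α = 113.412000·cos 24.219° = 103.429944
roll angle φ = 8.480° = 0.14800392 rad
x = r_b·(cos φ + φ·sin φ) = 103.429944·(0.98906740 + 0.14800392·0.14746417) = 104.556573
y = r_b·(sin φ − φ·cos φ) = 103.429944·(0.14746417 − 0.14800392·0.98906740) = 0.111530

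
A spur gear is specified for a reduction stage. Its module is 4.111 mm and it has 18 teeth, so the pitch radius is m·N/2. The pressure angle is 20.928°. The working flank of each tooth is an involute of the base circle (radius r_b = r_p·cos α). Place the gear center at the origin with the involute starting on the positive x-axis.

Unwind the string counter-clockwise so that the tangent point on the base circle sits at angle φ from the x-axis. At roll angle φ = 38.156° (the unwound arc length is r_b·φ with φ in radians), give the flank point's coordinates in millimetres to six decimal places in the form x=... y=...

pitch radius r_p = m·N/2 = 4.111·18/2 = 36.999000
base radius r_b = r_p·cos α = 36.999000·cos 20.928° = 34.558177
roll angle φ = 38.156° = 0.66594783 rad
x = r_b·(cos φ + φ·sin φ) = 34.558177·(0.78633156 + 0.66594783·0.61780472) = 41.392308
y = r_b·(sin φ − φ·cos φ) = 34.558177·(0.61780472 − 0.66594783·0.78633156) = 3.253615

x=41.392308 y=3.253615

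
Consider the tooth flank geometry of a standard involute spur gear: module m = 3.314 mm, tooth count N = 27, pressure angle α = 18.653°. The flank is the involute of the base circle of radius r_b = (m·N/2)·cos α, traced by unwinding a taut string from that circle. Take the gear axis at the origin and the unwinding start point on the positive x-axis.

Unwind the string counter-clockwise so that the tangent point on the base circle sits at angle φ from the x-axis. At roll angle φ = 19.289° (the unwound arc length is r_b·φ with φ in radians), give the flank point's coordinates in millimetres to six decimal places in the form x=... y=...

pitch radius r_p = m·N/2 = 3.314·27/2 = 44.739000
base radius r_b = r_p·cos α = 44.739000·cos 18.653° = 42.388993
roll angle φ = 19.289° = 0.33665656 rad
x = r_b·(cos φ + φ·sin φ) = 42.388993·(0.94386439 + 0.33665656·0.33033319) = 44.723491
y = r_b·(sin φ − φ·cos φ) = 42.388993·(0.33033319 − 0.33665656·0.94386439) = 0.533044

x=44.723491 y=0.533044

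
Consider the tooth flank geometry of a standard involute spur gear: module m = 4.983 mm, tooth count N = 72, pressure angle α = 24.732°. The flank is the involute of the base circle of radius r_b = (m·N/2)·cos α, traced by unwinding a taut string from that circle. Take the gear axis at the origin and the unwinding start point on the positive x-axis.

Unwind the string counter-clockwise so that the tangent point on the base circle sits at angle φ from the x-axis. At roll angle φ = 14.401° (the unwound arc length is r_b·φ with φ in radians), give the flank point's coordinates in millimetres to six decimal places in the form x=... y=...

pitch radius r_p = m·N/2 = 4.983·72/2 = 179.388000
base radius r_b = r_p·cos α = 179.388000·cos 24.732° = 162.933574
roll angle φ = 14.401° = 0.25134487 rad
x = r_b·(cos φ + φ·sin φ) = 162.933574·(0.96857882 + 0.25134487·0.24870679) = 167.999178
y = r_b·(sin φ − φ·cos φ) = 162.933574·(0.24870679 − 0.25134487·0.96857882) = 0.856946

x=167.999178 y=0.856946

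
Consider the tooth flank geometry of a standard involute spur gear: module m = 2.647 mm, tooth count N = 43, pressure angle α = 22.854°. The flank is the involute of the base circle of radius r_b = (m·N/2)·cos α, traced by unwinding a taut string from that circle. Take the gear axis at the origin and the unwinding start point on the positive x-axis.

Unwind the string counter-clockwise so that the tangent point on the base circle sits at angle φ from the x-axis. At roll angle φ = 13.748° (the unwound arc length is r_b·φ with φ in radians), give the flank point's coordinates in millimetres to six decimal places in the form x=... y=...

x=53.930923 y=0.240112

pitch radius r_p = m·N/2 = 2.647·43/2 = 56.910500
base radius r_b = r_p·cos α = 56.910500·cos 22.854° = 52.442884
roll angle φ = 13.748° = 0.23994787 rad
x = r_b·(cos φ + φ·sin φ) = 52.442884·(0.97135037 + 0.23994787·0.23765199) = 53.930923
y = r_b·(sin φ − φ·cos φ) = 52.442884·(0.23765199 − 0.23994787·0.97135037) = 0.240112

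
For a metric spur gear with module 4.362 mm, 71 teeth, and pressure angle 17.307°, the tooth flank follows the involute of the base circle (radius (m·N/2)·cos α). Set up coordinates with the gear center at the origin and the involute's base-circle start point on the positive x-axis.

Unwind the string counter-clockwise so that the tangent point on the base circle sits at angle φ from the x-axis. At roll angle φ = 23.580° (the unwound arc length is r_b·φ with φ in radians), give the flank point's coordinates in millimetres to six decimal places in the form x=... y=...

x=159.834872 y=3.377230

pitch radius r_p = m·N/2 = 4.362·71/2 = 154.851000
base radius r_b = r_p·cos α = 154.851000·cos 17.307° = 147.840038
roll angle φ = 23.580° = 0.41154864 rad
x = r_b·(cos φ + φ·sin φ) = 147.840038·(0.91650242 + 0.41154864·0.40002914) = 159.834872
y = r_b·(sin φ − φ·cos φ) = 147.840038·(0.40002914 − 0.41154864·0.91650242) = 3.377230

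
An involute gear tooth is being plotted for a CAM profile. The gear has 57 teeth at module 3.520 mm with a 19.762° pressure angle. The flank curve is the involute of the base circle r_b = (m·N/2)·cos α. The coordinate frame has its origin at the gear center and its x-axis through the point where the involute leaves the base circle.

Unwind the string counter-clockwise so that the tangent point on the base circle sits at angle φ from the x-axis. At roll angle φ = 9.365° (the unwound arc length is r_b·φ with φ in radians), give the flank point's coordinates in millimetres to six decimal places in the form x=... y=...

pitch radius r_p = m·N/2 = 3.520·57/2 = 100.320000
base radius r_b = r_p·cos α = 100.320000·cos 19.762° = 94.411676
roll angle φ = 9.365° = 0.16345008 rad
x = r_b·(cos φ + φ·sin φ) = 94.411676·(0.98667175 + 0.16345008·0.16272327) = 95.664413
y = r_b·(sin φ − φ·cos φ) = 94.411676·(0.16272327 − 0.16345008·0.98667175) = 0.137056

x=95.664413 y=0.137056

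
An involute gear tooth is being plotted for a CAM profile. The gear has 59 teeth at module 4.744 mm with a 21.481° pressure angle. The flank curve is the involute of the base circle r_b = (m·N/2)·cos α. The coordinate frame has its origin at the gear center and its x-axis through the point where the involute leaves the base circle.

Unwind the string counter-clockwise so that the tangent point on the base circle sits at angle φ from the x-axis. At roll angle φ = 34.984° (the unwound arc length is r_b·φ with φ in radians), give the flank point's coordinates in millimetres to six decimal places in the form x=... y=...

pitch radius r_p = m·N/2 = 4.744·59/2 = 139.948000
base radius r_b = r_p·cos α = 139.948000·cos 21.481° = 130.227079
roll angle φ = 34.984° = 0.61058599 rad
x = r_b·(cos φ + φ·sin φ) = 130.227079·(0.81931219 + 0.61058599·0.57334766) = 152.286275
y = r_b·(sin φ − φ·cos φ) = 130.227079·(0.57334766 − 0.61058599·0.81931219) = 9.517923

x=152.286275 y=9.517923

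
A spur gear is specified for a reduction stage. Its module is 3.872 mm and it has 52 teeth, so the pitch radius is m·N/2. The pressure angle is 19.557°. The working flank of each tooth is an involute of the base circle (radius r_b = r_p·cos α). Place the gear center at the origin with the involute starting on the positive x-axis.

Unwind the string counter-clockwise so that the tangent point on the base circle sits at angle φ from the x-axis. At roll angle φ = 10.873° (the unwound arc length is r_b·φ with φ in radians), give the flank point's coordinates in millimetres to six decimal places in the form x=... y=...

x=96.556926 y=0.215326

pitch radius r_p = m·N/2 = 3.872·52/2 = 100.672000
base radius r_b = r_p·cos α = 100.672000·cos 19.557° = 94.864126
roll angle φ = 10.873° = 0.18976965 rad
x = r_b·(cos φ + φ·sin φ) = 94.864126·(0.98204771 + 0.18976965·0.18863268) = 96.556926
y = r_b·(sin φ − φ·cos φ) = 94.864126·(0.18863268 − 0.18976965·0.98204771) = 0.215326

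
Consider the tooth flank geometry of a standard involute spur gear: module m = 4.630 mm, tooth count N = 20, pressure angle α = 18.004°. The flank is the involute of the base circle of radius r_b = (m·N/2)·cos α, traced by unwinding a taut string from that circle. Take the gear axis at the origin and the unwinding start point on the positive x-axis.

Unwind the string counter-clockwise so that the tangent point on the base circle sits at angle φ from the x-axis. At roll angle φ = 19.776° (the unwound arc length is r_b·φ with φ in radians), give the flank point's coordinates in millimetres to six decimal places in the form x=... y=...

pitch radius r_p = m·N/2 = 4.630·20/2 = 46.300000
base radius r_b = r_p·cos α = 46.300000·cos 18.004° = 44.032918
roll angle φ = 19.776° = 0.34515631 rad
x = r_b·(cos φ + φ·sin φ) = 44.032918·(0.94102258 + 0.34515631·0.33834378) = 46.578199
y = r_b·(sin φ − φ·cos φ) = 44.032918·(0.33834378 − 0.34515631·0.94102258) = 0.596377

x=46.578199 y=0.596377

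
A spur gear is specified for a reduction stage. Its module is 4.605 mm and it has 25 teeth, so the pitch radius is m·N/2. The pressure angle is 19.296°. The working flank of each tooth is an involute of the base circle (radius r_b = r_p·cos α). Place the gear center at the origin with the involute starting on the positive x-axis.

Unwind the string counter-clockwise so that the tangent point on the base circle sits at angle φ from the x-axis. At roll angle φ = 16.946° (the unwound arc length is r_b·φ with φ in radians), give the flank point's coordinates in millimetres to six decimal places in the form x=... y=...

pitch radius r_p = m·N/2 = 4.605·25/2 = 57.562500
base radius r_b = r_p·cos α = 57.562500·cos 19.296° = 54.328870
roll angle φ = 16.946° = 0.29576350 rad
x = r_b·(cos φ + φ·sin φ) = 54.328870·(0.95657989 + 0.29576350·0.29147028) = 56.653394
y = r_b·(sin φ − φ·cos φ) = 54.328870·(0.29147028 − 0.29576350·0.95657989) = 0.464450

x=56.653394 y=0.464450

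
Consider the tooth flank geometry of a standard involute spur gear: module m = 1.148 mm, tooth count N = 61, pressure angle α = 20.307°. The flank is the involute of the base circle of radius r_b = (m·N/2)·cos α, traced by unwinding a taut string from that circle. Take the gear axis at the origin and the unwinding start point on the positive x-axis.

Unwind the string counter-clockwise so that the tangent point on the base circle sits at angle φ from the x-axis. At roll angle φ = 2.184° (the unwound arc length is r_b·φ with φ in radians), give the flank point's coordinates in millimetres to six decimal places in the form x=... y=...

x=32.861606 y=0.000606

pitch radius r_p = m·N/2 = 1.148·61/2 = 35.014000
base radius r_b = r_p·cos α = 35.014000·cos 20.307° = 32.837759
roll angle φ = 2.184° = 0.03811799 rad
x = r_b·(cos φ + φ·sin φ) = 32.837759·(0.99927360 + 0.03811799·0.03810876) = 32.861606
y = r_b·(sin φ − φ·cos φ) = 32.837759·(0.03810876 − 0.03811799·0.99927360) = 0.000606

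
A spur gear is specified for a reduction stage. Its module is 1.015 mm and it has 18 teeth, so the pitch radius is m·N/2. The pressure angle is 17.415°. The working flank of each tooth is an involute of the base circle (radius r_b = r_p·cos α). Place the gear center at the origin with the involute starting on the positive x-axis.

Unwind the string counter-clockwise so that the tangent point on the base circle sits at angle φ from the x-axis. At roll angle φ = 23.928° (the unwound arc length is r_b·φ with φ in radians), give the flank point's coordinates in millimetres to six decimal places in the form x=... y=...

pitch radius r_p = m·N/2 = 1.015·18/2 = 9.135000
base radius r_b = r_p·cos α = 9.135000·cos 17.415° = 8.716270
roll angle φ = 23.928° = 0.41762238 rad
x = r_b·(cos φ + φ·sin φ) = 8.716270·(0.91405586 + 0.41762238·0.40558833) = 9.443543
y = r_b·(sin φ − φ·cos φ) = 8.716270·(0.40558833 − 0.41762238·0.91405586) = 0.207954

x=9.443543 y=0.207954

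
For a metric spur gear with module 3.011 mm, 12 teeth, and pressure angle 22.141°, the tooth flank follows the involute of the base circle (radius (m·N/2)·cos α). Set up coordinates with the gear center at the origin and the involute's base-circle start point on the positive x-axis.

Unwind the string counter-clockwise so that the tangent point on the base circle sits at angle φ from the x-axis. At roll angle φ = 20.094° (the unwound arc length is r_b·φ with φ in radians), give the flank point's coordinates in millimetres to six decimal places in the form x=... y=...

pitch radius r_p = m·N/2 = 3.011·12/2 = 18.066000
base radius r_b = r_p·cos α = 18.066000·cos 22.141° = 16.733798
roll angle φ = 20.094° = 0.35070646 rad
x = r_b·(cos φ + φ·sin φ) = 16.733798·(0.93913023 + 0.35070646·0.34356135) = 17.731458
y = r_b·(sin φ − φ·cos φ) = 16.733798·(0.34356135 − 0.35070646·0.93913023) = 0.237659

x=17.731458 y=0.237659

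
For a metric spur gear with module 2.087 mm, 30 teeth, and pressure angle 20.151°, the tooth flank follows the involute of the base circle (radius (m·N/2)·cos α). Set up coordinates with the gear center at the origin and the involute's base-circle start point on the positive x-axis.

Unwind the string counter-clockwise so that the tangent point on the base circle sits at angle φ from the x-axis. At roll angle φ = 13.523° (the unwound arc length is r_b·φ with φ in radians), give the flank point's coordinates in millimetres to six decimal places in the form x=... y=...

pitch radius r_p = m·N/2 = 2.087·30/2 = 31.305000
base radius r_b = r_p·cos α = 31.305000·cos 20.151° = 29.388758
roll angle φ = 13.523° = 0.23602087 rad
x = r_b·(cos φ + φ·sin φ) = 29.388758·(0.97227613 + 0.23602087·0.23383568) = 30.195956
y = r_b·(sin φ − φ·cos φ) = 29.388758·(0.23383568 − 0.23602087·0.97227613) = 0.128083

x=30.195956 y=0.128083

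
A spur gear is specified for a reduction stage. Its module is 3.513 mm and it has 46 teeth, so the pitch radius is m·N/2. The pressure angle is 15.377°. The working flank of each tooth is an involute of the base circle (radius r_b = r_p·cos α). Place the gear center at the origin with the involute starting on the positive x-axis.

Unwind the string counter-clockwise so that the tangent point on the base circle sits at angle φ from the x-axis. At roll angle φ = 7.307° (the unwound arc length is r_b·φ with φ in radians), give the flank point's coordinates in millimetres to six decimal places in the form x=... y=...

pitch radius r_p = m·N/2 = 3.513·46/2 = 80.799000
base radius r_b = r_p·cos α = 80.799000·cos 15.377° = 77.906552
roll angle φ = 7.307° = 0.12753121 rad
x = r_b·(cos φ + φ·sin φ) = 77.906552·(0.99187891 + 0.12753121·0.12718579) = 78.537522
y = r_b·(sin φ − φ·cos φ) = 77.906552·(0.12718579 − 0.12753121·0.99187891) = 0.053777

x=78.537522 y=0.053777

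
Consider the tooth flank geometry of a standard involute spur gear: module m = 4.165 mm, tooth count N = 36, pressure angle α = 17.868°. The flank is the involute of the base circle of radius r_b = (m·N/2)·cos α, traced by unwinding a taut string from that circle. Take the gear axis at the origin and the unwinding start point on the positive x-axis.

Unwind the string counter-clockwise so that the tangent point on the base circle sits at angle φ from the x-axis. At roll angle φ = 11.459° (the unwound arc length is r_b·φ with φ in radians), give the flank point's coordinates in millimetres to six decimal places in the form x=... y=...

x=72.766691 y=0.189509

pitch radius r_p = m·N/2 = 4.165·36/2 = 74.970000
base radius r_b = r_p·cos α = 74.970000·cos 17.868° = 71.353891
roll angle φ = 11.459° = 0.19999728 rad
x = r_b·(cos φ + φ·sin φ) = 71.353891·(0.98006712 + 0.19999728·0.19866666) = 72.766691
y = r_b·(sin φ − φ·cos φ) = 71.353891·(0.19866666 − 0.19999728·0.98006712) = 0.189509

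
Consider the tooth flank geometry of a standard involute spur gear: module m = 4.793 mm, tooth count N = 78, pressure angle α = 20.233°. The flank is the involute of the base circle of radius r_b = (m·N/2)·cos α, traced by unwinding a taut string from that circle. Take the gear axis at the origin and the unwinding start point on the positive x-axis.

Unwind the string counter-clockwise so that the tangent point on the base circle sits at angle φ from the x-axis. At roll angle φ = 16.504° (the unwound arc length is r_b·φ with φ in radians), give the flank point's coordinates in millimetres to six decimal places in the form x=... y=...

pitch radius r_p = m·N/2 = 4.793·78/2 = 186.927000
base radius r_b = r_p·cos α = 186.927000·cos 20.233° = 175.392481
roll angle φ = 16.504° = 0.28804914 rad
x = r_b·(cos φ + φ·sin φ) = 175.392481·(0.95879990 + 0.28804914·0.28408228) = 182.518600
y = r_b·(sin φ − φ·cos φ) = 175.392481·(0.28408228 − 0.28804914·0.95879990) = 1.385740

x=182.518600 y=1.385740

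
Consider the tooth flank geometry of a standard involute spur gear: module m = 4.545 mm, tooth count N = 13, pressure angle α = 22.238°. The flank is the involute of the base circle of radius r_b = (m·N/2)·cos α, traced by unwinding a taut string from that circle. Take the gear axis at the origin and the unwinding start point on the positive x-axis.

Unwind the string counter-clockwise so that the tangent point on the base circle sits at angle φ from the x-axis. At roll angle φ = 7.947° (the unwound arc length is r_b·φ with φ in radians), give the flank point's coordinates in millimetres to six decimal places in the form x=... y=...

pitch radius r_p = m·N/2 = 4.545·13/2 = 29.542500
base radius r_b = r_p·cos α = 29.542500·cos 22.238° = 27.345123
roll angle φ = 7.947° = 0.13870132 rad
x = r_b·(cos φ + φ·sin φ) = 27.345123·(0.99039638 + 0.13870132·0.13825702) = 27.606892
y = r_b·(sin φ − φ·cos φ) = 27.345123·(0.13825702 − 0.13870132·0.99039638) = 0.024275

x=27.606892 y=0.024275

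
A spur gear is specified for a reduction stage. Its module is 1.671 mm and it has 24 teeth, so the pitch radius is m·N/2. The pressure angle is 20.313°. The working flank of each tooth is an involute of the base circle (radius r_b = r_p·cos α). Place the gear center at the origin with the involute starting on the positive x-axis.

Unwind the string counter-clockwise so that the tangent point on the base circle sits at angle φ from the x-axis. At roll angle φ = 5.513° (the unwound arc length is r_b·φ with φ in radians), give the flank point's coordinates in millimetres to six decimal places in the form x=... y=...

pitch radius r_p = m·N/2 = 1.671·24/2 = 20.052000
base radius r_b = r_p·cos α = 20.052000·cos 20.313° = 18.804970
roll angle φ = 5.513° = 0.09622000 rad
x = r_b·(cos φ + φ·sin φ) = 18.804970·(0.99537443 + 0.09622000·0.09607160) = 18.891820
y = r_b·(sin φ − φ·cos φ) = 18.804970·(0.09607160 − 0.09622000·0.99537443) = 0.005579

x=18.891820 y=0.005579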